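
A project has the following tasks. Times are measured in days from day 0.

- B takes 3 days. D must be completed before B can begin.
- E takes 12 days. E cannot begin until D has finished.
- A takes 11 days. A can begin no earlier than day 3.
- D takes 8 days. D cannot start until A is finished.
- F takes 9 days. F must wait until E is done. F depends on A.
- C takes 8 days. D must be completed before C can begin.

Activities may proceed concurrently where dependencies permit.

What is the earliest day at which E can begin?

22

After its own release at day 3, A can start at day 3 and finishes at day 14.
D cannot begin until A (finishes day 14). It runs from day 14 to 14 + 8 = day 22.
E waits on D (finishes day 22), so the earliest it can start is day 22.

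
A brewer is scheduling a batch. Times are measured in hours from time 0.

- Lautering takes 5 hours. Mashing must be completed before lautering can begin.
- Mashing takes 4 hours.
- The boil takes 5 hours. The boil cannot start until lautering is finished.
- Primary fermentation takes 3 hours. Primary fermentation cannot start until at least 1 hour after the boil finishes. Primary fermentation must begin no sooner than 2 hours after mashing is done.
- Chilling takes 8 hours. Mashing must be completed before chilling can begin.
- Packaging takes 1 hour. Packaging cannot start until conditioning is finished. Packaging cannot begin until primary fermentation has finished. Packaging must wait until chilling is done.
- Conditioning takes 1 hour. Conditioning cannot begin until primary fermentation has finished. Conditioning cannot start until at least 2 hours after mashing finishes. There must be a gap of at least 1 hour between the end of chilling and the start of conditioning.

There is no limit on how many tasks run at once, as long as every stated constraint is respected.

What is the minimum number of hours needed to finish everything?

Mashing has no prerequisites, so it starts at hour 0 and finishes at hour 4.
Chilling cannot begin until mashing (finishes hour 4). It runs from hour 4 to 4 + 8 = hour 12.
After mashing (finishes hour 4), lautering can start at hour 4 and finishes at hour 9.
The boil waits on lautering (finishes hour 9), so it starts at hour 9 and finishes at 9 + 5 = hour 14.
Primary fermentation has to wait for the boil (finishes hour 14, plus 1-hour gap → hour 15); mashing (finishes hour 4, plus 2-hour gap → hour 6). The latest of these is hour 15, so primary fermentation runs hour 15 to 15 + 3 = hour 18.
For conditioning: primary fermentation (finishes hour 18); mashing (finishes hour 4, plus 2-hour gap → hour 6); chilling (finishes hour 12, plus 1-hour gap → hour 13). Taking the maximum gives a start of hour 18, and it finishes at 18 + 1 = hour 19.
For packaging: conditioning (finishes hour 19); primary fermentation (finishes hour 18); chilling (finishes hour 12). Taking the maximum gives a start of hour 19, and it finishes at 19 + 1 = hour 20.
All tasks are finished once the last one completes. Finish times: Mashing at 4, Lautering at 9, The boil at 14, Chilling at 12, Primary fermentation at 18, Conditioning at 19, Packaging at 20. The latest is hour 20.

20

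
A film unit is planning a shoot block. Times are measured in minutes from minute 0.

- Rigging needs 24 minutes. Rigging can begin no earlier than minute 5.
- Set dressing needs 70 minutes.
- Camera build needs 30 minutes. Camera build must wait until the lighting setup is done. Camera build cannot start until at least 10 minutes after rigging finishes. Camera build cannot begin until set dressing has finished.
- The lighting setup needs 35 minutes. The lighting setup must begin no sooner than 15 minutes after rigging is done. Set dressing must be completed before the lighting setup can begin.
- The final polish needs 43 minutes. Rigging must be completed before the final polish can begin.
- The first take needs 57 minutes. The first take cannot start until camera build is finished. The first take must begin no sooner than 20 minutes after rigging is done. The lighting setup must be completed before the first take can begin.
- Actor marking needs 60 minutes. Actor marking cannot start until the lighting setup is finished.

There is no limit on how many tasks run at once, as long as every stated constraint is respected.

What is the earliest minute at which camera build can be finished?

Nothing blocks set dressing, so it runs from minute 0 to minute 70.
After its own release at minute 5, rigging can start at minute 5 and finishes at minute 29.
For the lighting setup: rigging (finishes minute 29, plus 15-minute gap → minute 44); set dressing (finishes minute 70). Taking the maximum gives a start of minute 70, and it finishes at 70 + 35 = minute 105.
Camera build has to wait for the lighting setup (finishes minute 105); rigging (finishes minute 29, plus 10-minute gap → minute 39); set dressing (finishes minute 70). The latest of these is minute 105, so camera build runs minute 105 to 105 + 30 = minute 135.

135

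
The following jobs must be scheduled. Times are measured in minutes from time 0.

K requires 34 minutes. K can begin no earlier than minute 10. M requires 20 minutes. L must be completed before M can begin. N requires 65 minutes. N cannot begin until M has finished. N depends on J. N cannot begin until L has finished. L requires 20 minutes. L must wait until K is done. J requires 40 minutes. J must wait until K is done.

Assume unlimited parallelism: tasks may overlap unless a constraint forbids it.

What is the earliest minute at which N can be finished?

149

K waits on its own release at minute 10, so it starts at minute 10 and finishes at 10 + 34 = minute 44.
L waits on K (finishes minute 44), so it starts at minute 44 and finishes at 44 + 20 = minute 64.
M waits on L (finishes minute 64), so it starts at minute 64 and finishes at 64 + 20 = minute 84.
J waits on K (finishes minute 44), so it starts at minute 44 and finishes at 44 + 40 = minute 84.
N cannot start until M (finishes minute 84); J (finishes minute 84); L (finishes minute 64). The controlling bound is minute 84, so N finishes at 84 + 65 = minute 149.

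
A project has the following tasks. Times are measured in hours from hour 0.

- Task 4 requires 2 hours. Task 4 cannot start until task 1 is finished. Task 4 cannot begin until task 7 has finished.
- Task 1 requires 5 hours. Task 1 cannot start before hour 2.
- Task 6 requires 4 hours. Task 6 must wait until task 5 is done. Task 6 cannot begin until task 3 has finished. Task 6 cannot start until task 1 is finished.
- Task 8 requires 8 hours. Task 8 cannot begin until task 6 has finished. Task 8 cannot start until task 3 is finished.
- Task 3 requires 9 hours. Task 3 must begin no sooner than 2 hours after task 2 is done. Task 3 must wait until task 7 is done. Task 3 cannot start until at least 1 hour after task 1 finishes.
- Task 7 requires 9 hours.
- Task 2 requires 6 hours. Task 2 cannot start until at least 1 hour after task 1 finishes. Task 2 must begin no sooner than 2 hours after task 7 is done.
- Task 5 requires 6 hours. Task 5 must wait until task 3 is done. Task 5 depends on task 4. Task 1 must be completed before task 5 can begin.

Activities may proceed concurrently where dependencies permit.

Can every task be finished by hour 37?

No

Task 7 has no prerequisites, so it starts at hour 0 and finishes at hour 9.
Task 1 cannot begin until its own release at hour 2. It runs from hour 2 to 2 + 5 = hour 7.
Task 4 needs all of task 1 (finishes hour 7); task 7 (finishes hour 9). That puts its earliest start at hour 9; it finishes at 9 + 2 = hour 11.
For task 2: task 1 (finishes hour 7, plus 1-hour gap → hour 8); task 7 (finishes hour 9, plus 2-hour gap → hour 11). Taking the maximum gives a start of hour 11, and it finishes at 11 + 6 = hour 17.
Task 3 needs all of task 2 (finishes hour 17, plus 2-hour gap → hour 19); task 7 (finishes hour 9); task 1 (finishes hour 7, plus 1-hour gap → hour 8). That puts its earliest start at hour 19; it finishes at 19 + 9 = hour 28.
Task 5 has to wait for task 3 (finishes hour 28); task 4 (finishes hour 11); task 1 (finishes hour 7). The latest of these is hour 28, so task 5 runs hour 28 to 28 + 6 = hour 34.
Task 6 cannot start until task 5 (finishes hour 34); task 3 (finishes hour 28); task 1 (finishes hour 7). The controlling bound is hour 34, so task 6 finishes at 34 + 4 = hour 38.
For task 8: task 6 (finishes hour 38); task 3 (finishes hour 28). Taking the maximum gives a start of hour 38, and it finishes at 38 + 8 = hour 46.
The earliest everything can be done is hour 46, which is after the deadline of 37, so it is not possible.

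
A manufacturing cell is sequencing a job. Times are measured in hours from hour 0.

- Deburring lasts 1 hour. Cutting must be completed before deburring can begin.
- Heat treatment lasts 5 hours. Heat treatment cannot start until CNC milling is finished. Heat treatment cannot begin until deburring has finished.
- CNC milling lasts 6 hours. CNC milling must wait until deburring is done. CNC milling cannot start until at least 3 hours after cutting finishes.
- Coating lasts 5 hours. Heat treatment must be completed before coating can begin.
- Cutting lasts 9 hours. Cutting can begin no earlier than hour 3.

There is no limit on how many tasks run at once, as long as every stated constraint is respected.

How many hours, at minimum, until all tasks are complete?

31

Cutting cannot begin until its own release at hour 3. It runs from hour 3 to 3 + 9 = hour 12.
After cutting (finishes hour 12), deburring can start at hour 12 and finishes at hour 13.
For CNC milling: deburring (finishes hour 13); cutting (finishes hour 12, plus 3-hour gap → hour 15). Taking the maximum gives a start of hour 15, and it finishes at 15 + 6 = hour 21.
For heat treatment: CNC milling (finishes hour 21); deburring (finishes hour 13). Taking the maximum gives a start of hour 21, and it finishes at 21 + 5 = hour 26.
After heat treatment (finishes hour 26), coating can start at hour 26 and finishes at hour 31.
All tasks are finished once the last one completes. Finish times: Cutting at 12, Deburring at 13, CNC milling at 21, Heat treatment at 26, Coating at 31. The latest is hour 31.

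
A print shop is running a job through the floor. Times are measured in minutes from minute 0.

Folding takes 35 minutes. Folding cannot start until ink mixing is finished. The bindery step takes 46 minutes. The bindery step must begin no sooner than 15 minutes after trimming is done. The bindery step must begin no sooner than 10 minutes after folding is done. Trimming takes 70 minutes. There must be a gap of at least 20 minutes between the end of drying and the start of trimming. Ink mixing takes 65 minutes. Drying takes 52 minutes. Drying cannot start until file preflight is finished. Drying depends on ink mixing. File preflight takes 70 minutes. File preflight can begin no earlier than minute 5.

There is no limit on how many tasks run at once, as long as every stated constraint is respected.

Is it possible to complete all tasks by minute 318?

Nothing blocks ink mixing, so it runs from minute 0 to minute 65.
After ink mixing (finishes minute 65), folding can start at minute 65 and finishes at minute 100.
File preflight cannot begin until its own release at minute 5. It runs from minute 5 to 5 + 70 = minute 75.
Drying needs all of file preflight (finishes minute 75); ink mixing (finishes minute 65). That puts its earliest start at minute 75; it finishes at 75 + 52 = minute 127.
After drying (finishes minute 127, plus 20-minute gap → minute 147), trimming can start at minute 147 and finishes at minute 217.
For the bindery step: trimming (finishes minute 217, plus 15-minute gap → minute 232); folding (finishes minute 100, plus 10-minute gap → minute 110). Taking the maximum gives a start of minute 232, and it finishes at 232 + 46 = minute 278.
Every task is finished by minute 278, which is no later than the deadline of 318, so the schedule is feasible.

Yes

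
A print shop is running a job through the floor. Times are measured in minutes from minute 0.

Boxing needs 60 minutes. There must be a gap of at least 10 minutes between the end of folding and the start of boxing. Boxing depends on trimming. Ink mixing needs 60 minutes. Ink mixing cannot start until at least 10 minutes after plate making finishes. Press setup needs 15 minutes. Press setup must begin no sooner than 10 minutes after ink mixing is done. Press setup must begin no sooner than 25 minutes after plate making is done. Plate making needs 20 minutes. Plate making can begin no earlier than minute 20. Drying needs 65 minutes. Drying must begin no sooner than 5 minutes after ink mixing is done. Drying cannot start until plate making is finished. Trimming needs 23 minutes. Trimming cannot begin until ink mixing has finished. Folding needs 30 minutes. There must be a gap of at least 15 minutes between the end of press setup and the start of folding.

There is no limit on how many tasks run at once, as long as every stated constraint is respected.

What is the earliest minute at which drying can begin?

115

Plate making waits on its own release at minute 20, so it starts at minute 20 and finishes at 20 + 20 = minute 40.
Ink mixing waits on plate making (finishes minute 40, plus 10-minute gap → minute 50), so it starts at minute 50 and finishes at 50 + 60 = minute 110.
Drying waits on ink mixing (finishes minute 110, plus 5-minute gap → minute 115); plate making (finishes minute 40). The latest of these is minute 115, which is the earliest drying can start.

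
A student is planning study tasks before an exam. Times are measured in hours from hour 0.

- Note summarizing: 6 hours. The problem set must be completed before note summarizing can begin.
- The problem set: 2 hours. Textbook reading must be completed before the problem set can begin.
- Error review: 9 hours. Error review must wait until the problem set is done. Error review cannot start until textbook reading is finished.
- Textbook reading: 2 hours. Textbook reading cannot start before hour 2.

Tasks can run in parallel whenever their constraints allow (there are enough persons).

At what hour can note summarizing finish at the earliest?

After its own release at hour 2, textbook reading can start at hour 2 and finishes at hour 4.
The problem set cannot begin until textbook reading (finishes hour 4). It runs from hour 4 to 4 + 2 = hour 6.
Note summarizing cannot begin until the problem set (finishes hour 6). It runs from hour 6 to 6 + 6 = hour 12.

12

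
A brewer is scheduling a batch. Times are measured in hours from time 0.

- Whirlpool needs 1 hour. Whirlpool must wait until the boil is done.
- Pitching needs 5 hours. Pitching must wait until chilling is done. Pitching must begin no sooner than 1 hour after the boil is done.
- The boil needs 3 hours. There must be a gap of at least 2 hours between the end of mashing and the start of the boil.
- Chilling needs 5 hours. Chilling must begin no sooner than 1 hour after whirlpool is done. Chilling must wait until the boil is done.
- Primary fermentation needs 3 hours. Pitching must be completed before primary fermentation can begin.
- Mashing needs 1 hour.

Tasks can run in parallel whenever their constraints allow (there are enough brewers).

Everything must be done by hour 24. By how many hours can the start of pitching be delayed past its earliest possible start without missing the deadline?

3

Mashing has no prerequisites, so it starts at hour 0 and finishes at hour 1.
The boil waits on mashing (finishes hour 1, plus 2-hour gap → hour 3), so it starts at hour 3 and finishes at 3 + 3 = hour 6.
Whirlpool cannot begin until the boil (finishes hour 6). It runs from hour 6 to 6 + 1 = hour 7.
Chilling cannot start until whirlpool (finishes hour 7, plus 1-hour gap → hour 8); the boil (finishes hour 6). The controlling bound is hour 8, so chilling finishes at 8 + 5 = hour 13.
Pitching has to wait for chilling (finishes hour 13); the boil (finishes hour 6, plus 1-hour gap → hour 7). The latest of these is hour 13, so pitching runs hour 13 to 13 + 5 = hour 18.

Working backward from the deadline:
To finish by hour 24, primary fermentation (duration 3) must start no later than hour 21.
Since primary fermentation (must start by hour 21) depends on it, pitching must finish by hour 21. Backing off its 5-hour duration gives a latest start of hour 16.
So pitching can start as early as hour 13 and as late as hour 16, giving 16 − 13 = 3 hours of slack.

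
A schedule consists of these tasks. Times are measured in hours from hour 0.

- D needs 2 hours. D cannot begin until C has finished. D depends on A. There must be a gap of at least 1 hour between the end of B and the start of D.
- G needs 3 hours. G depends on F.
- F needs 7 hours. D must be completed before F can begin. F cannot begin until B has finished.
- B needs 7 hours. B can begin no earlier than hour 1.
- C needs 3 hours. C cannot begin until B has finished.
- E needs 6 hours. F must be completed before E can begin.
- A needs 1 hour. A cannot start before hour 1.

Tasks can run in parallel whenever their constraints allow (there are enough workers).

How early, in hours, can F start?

13

B waits on its own release at hour 1, so it starts at hour 1 and finishes at 1 + 7 = hour 8.
After B (finishes hour 8), C can start at hour 8 and finishes at hour 11.
A cannot begin until its own release at hour 1. It runs from hour 1 to 1 + 1 = hour 2.
For D: C (finishes hour 11); A (finishes hour 2); B (finishes hour 8, plus 1-hour gap → hour 9). Taking the maximum gives a start of hour 11, and it finishes at 11 + 2 = hour 13.
F waits on D (finishes hour 13); B (finishes hour 8). The latest of these is hour 13, which is the earliest F can start.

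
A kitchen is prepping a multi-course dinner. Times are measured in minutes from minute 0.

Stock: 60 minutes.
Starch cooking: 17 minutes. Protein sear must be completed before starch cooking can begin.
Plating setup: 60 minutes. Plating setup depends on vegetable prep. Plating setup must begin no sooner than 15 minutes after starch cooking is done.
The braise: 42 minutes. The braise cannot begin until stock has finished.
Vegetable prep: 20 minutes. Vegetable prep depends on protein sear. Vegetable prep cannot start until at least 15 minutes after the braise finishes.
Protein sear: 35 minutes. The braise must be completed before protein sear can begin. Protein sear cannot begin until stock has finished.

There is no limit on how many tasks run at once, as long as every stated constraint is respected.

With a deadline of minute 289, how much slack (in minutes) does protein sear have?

Nothing blocks stock, so it runs from minute 0 to minute 60.
The braise waits on stock (finishes minute 60), so it starts at minute 60 and finishes at 60 + 42 = minute 102.
Protein sear cannot start until the braise (finishes minute 102); stock (finishes minute 60). The controlling bound is minute 102, so protein sear finishes at 102 + 35 = minute 137.

Working backward from the deadline:
To finish by minute 289, plating setup (duration 60) must start no later than minute 229.
Vegetable prep has to be done before plating setup (must start by minute 229). That means finishing by minute 229, i.e. starting by 229 − 20 = minute 209.
Starch cooking has to be done before plating setup (must start by minute 229, minus 15-minute gap → minute 214). That means finishing by minute 214, i.e. starting by 214 − 17 = minute 197.
Protein sear must finish in time for vegetable prep (must start by minute 209); starch cooking (must start by minute 197). The tightest is minute 197, so protein sear must start by 197 − 35 = minute 162.
So protein sear can start as early as minute 102 and as late as minute 162, giving 162 − 102 = 60 minutes of slack.

60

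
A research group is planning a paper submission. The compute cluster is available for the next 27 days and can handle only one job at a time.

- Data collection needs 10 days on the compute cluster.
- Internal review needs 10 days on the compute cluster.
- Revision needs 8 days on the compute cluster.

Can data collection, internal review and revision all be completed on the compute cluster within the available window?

Running back to back, the jobs need 10 + 10 + 8 = 28 days on the compute cluster.
Since 28 > 27, they cannot all fit.

No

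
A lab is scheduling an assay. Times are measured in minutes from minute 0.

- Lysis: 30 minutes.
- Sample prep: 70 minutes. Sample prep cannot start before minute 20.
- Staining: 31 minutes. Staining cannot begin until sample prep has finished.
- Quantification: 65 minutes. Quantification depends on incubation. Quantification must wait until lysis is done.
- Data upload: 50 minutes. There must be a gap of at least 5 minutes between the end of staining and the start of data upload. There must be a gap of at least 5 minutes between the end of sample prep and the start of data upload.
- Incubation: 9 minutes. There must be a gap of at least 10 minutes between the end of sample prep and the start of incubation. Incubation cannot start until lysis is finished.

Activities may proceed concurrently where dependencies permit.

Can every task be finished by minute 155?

No

Lysis can start immediately at minute 0; it finishes at minute 30.
Sample prep cannot begin until its own release at minute 20. It runs from minute 20 to 20 + 70 = minute 90.
Staining cannot begin until sample prep (finishes minute 90). It runs from minute 90 to 90 + 31 = minute 121.
Data upload has to wait for staining (finishes minute 121, plus 5-minute gap → minute 126); sample prep (finishes minute 90, plus 5-minute gap → minute 95). The latest of these is minute 126, so data upload runs minute 126 to 126 + 50 = minute 176.
Incubation cannot start until sample prep (finishes minute 90, plus 10-minute gap → minute 100); lysis (finishes minute 30). The controlling bound is minute 100, so incubation finishes at 100 + 9 = minute 109.
For quantification: incubation (finishes minute 109); lysis (finishes minute 30). Taking the maximum gives a start of minute 109, and it finishes at 109 + 65 = minute 174.
The earliest everything can be done is minute 176, which is after the deadline of 155, so it is not possible.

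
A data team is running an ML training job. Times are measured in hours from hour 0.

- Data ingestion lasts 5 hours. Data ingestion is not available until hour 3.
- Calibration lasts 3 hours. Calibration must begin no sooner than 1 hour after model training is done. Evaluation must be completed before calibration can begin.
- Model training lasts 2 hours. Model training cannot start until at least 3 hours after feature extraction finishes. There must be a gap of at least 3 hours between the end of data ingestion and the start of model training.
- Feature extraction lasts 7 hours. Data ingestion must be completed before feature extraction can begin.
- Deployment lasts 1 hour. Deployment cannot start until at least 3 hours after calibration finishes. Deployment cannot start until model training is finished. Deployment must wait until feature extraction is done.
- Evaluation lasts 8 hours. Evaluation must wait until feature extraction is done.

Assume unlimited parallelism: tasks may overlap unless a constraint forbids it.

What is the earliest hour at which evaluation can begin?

After its own release at hour 3, data ingestion can start at hour 3 and finishes at hour 8.
Feature extraction waits on data ingestion (finishes hour 8), so it starts at hour 8 and finishes at 8 + 7 = hour 15.
Evaluation waits on feature extraction (finishes hour 15), so the earliest it can start is hour 15.

15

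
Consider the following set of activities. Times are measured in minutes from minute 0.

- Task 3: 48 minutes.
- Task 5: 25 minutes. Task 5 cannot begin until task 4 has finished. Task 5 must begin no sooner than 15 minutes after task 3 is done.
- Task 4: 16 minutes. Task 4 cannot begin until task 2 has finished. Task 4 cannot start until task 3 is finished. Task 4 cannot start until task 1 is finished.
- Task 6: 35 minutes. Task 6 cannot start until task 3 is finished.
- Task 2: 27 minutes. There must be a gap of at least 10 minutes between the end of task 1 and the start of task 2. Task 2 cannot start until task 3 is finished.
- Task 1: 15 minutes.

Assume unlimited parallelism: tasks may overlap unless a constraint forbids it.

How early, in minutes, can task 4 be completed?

91

Task 3 has no prerequisites, so it starts at minute 0 and finishes at minute 48.
Task 1 can start immediately at minute 0; it finishes at minute 15.
For task 2: task 1 (finishes minute 15, plus 10-minute gap → minute 25); task 3 (finishes minute 48). Taking the maximum gives a start of minute 48, and it finishes at 48 + 27 = minute 75.
Task 4 has to wait for task 2 (finishes minute 75); task 3 (finishes minute 48); task 1 (finishes minute 15). The latest of these is minute 75, so task 4 runs minute 75 to 75 + 16 = minute 91.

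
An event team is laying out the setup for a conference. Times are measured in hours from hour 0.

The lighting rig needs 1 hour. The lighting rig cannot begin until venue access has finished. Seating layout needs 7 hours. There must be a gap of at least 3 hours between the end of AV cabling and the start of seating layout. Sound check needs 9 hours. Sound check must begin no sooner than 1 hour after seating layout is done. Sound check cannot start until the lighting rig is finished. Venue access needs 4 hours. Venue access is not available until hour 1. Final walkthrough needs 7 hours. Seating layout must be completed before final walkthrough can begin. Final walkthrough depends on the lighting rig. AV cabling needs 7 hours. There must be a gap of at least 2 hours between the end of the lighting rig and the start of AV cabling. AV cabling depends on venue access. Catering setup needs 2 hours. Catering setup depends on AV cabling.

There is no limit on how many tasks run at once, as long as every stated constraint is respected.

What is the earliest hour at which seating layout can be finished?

25

Venue access waits on its own release at hour 1, so it starts at hour 1 and finishes at 1 + 4 = hour 5.
After venue access (finishes hour 5), the lighting rig can start at hour 5 and finishes at hour 6.
AV cabling needs all of the lighting rig (finishes hour 6, plus 2-hour gap → hour 8); venue access (finishes hour 5). That puts its earliest start at hour 8; it finishes at 8 + 7 = hour 15.
Seating layout cannot begin until AV cabling (finishes hour 15, plus 3-hour gap → hour 18). It runs from hour 18 to 18 + 7 = hour 25.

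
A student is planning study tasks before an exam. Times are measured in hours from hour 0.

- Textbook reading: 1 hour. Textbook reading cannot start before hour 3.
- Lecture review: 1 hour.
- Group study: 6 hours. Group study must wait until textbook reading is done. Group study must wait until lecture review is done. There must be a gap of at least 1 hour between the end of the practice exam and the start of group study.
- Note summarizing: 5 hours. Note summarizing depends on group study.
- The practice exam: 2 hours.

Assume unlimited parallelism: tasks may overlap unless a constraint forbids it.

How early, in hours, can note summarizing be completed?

15

Nothing blocks the practice exam, so it runs from hour 0 to hour 2.
Lecture review has no prerequisites, so it starts at hour 0 and finishes at hour 1.
Textbook reading cannot begin until its own release at hour 3. It runs from hour 3 to 3 + 1 = hour 4.
For group study: textbook reading (finishes hour 4); lecture review (finishes hour 1); the practice exam (finishes hour 2, plus 1-hour gap → hour 3). Taking the maximum gives a start of hour 4, and it finishes at 4 + 6 = hour 10.
Note summarizing cannot begin until group study (finishes hour 10). It runs from hour 10 to 10 + 5 = hour 15.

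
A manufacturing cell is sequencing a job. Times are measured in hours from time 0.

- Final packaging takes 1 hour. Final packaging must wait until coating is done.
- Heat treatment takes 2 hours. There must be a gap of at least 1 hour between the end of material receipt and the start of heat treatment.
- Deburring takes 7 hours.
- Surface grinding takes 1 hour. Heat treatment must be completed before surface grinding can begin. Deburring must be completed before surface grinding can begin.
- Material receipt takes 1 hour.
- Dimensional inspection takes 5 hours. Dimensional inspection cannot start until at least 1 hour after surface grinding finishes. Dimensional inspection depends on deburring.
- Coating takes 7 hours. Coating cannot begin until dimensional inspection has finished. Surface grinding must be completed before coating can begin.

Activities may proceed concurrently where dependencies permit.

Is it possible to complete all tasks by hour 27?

Deburring can start immediately at hour 0; it finishes at hour 7.
Material receipt can start immediately at hour 0; it finishes at hour 1.
Heat treatment cannot begin until material receipt (finishes hour 1, plus 1-hour gap → hour 2). It runs from hour 2 to 2 + 2 = hour 4.
Surface grinding needs all of heat treatment (finishes hour 4); deburring (finishes hour 7). That puts its earliest start at hour 7; it finishes at 7 + 1 = hour 8.
Dimensional inspection cannot start until surface grinding (finishes hour 8, plus 1-hour gap → hour 9); deburring (finishes hour 7). The controlling bound is hour 9, so dimensional inspection finishes at 9 + 5 = hour 14.
Coating has to wait for dimensional inspection (finishes hour 14); surface grinding (finishes hour 8). The latest of these is hour 14, so coating runs hour 14 to 14 + 7 = hour 21.
After coating (finishes hour 21), final packaging can start at hour 21 and finishes at hour 22.
Every task is finished by hour 22, which is no later than the deadline of 27, so the schedule is feasible.

Yes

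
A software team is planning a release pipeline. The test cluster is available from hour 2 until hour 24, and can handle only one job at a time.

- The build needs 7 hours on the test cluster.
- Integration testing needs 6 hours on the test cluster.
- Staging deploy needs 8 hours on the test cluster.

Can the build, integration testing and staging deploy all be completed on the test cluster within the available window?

The test cluster window is 24 − 2 = 22 hours.
Running back to back, the jobs need 7 + 6 + 8 = 21 hours on the test cluster.
Since 21 ≤ 22, they fit within the window.

Yes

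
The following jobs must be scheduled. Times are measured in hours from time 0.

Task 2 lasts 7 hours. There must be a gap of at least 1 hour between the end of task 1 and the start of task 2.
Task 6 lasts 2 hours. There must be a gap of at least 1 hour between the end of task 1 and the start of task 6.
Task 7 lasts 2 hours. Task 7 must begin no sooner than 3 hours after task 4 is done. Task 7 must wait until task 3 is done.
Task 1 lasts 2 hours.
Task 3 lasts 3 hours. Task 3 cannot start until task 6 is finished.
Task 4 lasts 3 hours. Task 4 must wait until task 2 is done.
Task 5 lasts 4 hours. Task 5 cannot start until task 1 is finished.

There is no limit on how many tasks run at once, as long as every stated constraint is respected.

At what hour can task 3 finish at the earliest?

Task 1 has no prerequisites, so it starts at hour 0 and finishes at hour 2.
After task 1 (finishes hour 2, plus 1-hour gap → hour 3), task 6 can start at hour 3 and finishes at hour 5.
Task 3 waits on task 6 (finishes hour 5), so it starts at hour 5 and finishes at 5 + 3 = hour 8.

8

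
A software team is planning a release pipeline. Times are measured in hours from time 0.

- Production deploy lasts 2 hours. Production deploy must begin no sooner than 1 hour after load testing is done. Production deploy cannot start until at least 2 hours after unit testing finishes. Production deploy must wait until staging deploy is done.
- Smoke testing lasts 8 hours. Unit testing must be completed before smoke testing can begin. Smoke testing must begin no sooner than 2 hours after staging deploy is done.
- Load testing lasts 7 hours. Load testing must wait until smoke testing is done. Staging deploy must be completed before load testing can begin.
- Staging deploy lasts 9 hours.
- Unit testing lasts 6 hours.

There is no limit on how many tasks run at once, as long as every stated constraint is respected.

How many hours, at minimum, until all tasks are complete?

29

Staging deploy has no prerequisites, so it starts at hour 0 and finishes at hour 9.
Nothing blocks unit testing, so it runs from hour 0 to hour 6.
Smoke testing needs all of unit testing (finishes hour 6); staging deploy (finishes hour 9, plus 2-hour gap → hour 11). That puts its earliest start at hour 11; it finishes at 11 + 8 = hour 19.
For load testing: smoke testing (finishes hour 19); staging deploy (finishes hour 9). Taking the maximum gives a start of hour 19, and it finishes at 19 + 7 = hour 26.
Production deploy cannot start until load testing (finishes hour 26, plus 1-hour gap → hour 27); unit testing (finishes hour 6, plus 2-hour gap → hour 8); staging deploy (finishes hour 9). The controlling bound is hour 27, so production deploy finishes at 27 + 2 = hour 29.
All tasks are finished once the last one completes. Finish times: Unit testing at 6, Staging deploy at 9, Smoke testing at 19, Load testing at 26, Production deploy at 29. The latest is hour 29.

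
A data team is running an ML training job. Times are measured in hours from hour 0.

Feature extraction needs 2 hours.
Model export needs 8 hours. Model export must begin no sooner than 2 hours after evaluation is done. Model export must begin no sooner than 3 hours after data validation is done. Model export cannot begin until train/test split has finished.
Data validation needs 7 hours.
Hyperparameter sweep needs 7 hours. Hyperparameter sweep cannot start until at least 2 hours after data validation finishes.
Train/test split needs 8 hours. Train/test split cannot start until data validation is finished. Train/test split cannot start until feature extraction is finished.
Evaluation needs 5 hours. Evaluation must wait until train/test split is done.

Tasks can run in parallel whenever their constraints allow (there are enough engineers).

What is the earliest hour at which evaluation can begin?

15

Feature extraction can start immediately at hour 0; it finishes at hour 2.
Data validation has no prerequisites, so it starts at hour 0 and finishes at hour 7.
Train/test split has to wait for data validation (finishes hour 7); feature extraction (finishes hour 2). The latest of these is hour 7, so train/test split runs hour 7 to 7 + 8 = hour 15.
Evaluation waits on train/test split (finishes hour 15), so the earliest it can start is hour 15.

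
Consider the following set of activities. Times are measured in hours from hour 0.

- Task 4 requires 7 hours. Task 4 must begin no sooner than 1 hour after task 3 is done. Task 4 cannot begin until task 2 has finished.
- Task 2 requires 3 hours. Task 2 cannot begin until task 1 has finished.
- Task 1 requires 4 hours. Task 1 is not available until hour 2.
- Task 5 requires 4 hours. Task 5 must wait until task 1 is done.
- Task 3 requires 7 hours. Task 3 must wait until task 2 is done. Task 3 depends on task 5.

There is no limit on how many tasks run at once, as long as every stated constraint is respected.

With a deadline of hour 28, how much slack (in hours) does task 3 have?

Task 1 cannot begin until its own release at hour 2. It runs from hour 2 to 2 + 4 = hour 6.
Task 5 waits on task 1 (finishes hour 6), so it starts at hour 6 and finishes at 6 + 4 = hour 10.
After task 1 (finishes hour 6), task 2 can start at hour 6 and finishes at hour 9.
Task 3 needs all of task 2 (finishes hour 9); task 5 (finishes hour 10). That puts its earliest start at hour 10; it finishes at 10 + 7 = hour 17.

Working backward from the deadline:
Task 4 must finish by hour 28; it takes 7 hours, so it must start by 28 − 7 = hour 21.
Since task 4 (must start by hour 21, minus 1-hour gap → hour 20) depends on it, task 3 must finish by hour 20. Backing off its 7-hour duration gives a latest start of hour 13.
So task 3 can start as early as hour 10 and as late as hour 13, giving 13 − 10 = 3 hours of slack.

3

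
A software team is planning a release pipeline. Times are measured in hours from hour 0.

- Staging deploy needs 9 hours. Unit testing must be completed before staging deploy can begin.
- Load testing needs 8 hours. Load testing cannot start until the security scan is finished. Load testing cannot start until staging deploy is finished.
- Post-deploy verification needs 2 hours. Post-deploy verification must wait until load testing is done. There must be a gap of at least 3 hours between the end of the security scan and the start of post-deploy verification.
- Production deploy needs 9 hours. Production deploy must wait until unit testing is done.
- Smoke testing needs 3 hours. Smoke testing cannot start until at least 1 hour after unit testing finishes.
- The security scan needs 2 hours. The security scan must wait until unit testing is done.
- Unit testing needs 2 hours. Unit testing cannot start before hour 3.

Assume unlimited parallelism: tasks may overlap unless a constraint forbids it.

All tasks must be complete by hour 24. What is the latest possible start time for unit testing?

To finish by hour 24, post-deploy verification (duration 2) must start no later than hour 22.
Load testing must finish before post-deploy verification (must start by hour 22). With an 8-hour duration, load testing must start by 22 − 8 = hour 14.
The security scan must finish in time for load testing (must start by hour 14); post-deploy verification (must start by hour 22, minus 3-hour gap → hour 19). The tightest is hour 14, so the security scan must start by 14 − 2 = hour 12.
Staging deploy feeds into load testing (must start by hour 14); so staging deploy must finish by hour 14 and therefore start by hour 5.
Smoke testing has no dependents, so it just needs to finish by hour 24. Starting by 24 − 3 = hour 21 achieves that.
To finish by hour 24, production deploy (duration 9) must start no later than hour 15.
Unit testing must finish in time for the security scan (must start by hour 12); staging deploy (must start by hour 5); smoke testing (must start by hour 21, minus 1-hour gap → hour 20); production deploy (must start by hour 15). The tightest is hour 5, so unit testing must start by 5 − 2 = hour 3.

3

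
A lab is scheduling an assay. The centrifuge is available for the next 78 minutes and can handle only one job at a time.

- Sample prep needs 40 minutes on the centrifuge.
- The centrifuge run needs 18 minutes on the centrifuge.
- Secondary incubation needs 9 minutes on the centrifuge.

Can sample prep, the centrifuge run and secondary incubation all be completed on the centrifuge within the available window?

Yes

Running back to back, the jobs need 40 + 18 + 9 = 67 minutes on the centrifuge.
Since 67 ≤ 78, they fit within the window.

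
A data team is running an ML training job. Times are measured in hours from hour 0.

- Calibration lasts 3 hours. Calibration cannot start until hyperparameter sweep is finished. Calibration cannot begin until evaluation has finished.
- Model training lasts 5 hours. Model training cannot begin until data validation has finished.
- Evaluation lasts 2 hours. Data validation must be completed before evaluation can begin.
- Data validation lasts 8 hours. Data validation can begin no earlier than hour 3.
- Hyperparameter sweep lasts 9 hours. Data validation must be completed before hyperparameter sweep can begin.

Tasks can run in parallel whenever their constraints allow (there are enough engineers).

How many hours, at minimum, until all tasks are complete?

After its own release at hour 3, data validation can start at hour 3 and finishes at hour 11.
Evaluation waits on data validation (finishes hour 11), so it starts at hour 11 and finishes at 11 + 2 = hour 13.
Model training cannot begin until data validation (finishes hour 11). It runs from hour 11 to 11 + 5 = hour 16.
Hyperparameter sweep cannot begin until data validation (finishes hour 11). It runs from hour 11 to 11 + 9 = hour 20.
For calibration: hyperparameter sweep (finishes hour 20); evaluation (finishes hour 13). Taking the maximum gives a start of hour 20, and it finishes at 20 + 3 = hour 23.
All tasks are finished once the last one completes. Finish times: Data validation at 11, Hyperparameter sweep at 20, Model training at 16, Evaluation at 13, Calibration at 23. The latest is hour 23.

23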